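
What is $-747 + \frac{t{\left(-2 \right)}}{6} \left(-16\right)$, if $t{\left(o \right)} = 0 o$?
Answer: $-747$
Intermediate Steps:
$t{\left(o \right)} = 0$
$-747 + \frac{t{\left(-2 \right)}}{6} \left(-16\right) = -747 + \frac{1}{6} \cdot 0 \left(-16\right) = -747 + 0 \left(-16\right) = -747 + 0 = -747$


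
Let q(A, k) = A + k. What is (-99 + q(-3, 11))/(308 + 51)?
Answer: -91/359 ≈ -0.25348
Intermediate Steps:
(-99 + q(-3, 11))/(308 + 51) = (-99 + (-3 + 11))/(308 + 51) = (-99 + 8)/359 = -91*1/359 = -91/359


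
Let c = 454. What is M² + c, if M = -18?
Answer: 778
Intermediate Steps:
M² + c = (-18)² + 454 = 324 + 454 = 778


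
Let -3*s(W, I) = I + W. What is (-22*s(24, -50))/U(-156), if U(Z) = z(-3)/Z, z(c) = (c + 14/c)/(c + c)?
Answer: 535392/23 ≈ 23278.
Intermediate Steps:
z(c) = (c + 14/c)/(2*c) (z(c) = (c + 14/c)/((2*c)) = (c + 14/c)*(1/(2*c)) = (c + 14/c)/(2*c))
s(W, I) = -I/3 - W/3 (s(W, I) = -(I + W)/3 = -I/3 - W/3)
U(Z) = 23/(18*Z) (U(Z) = (½ + 7/(-3)²)/Z = (½ + 7*(⅑))/Z = (½ + 7/9)/Z = 23/(18*Z))
(-22*s(24, -50))/U(-156) = (-22*(-⅓*(-50) - ⅓*24))/(((23/18)/(-156))) = (-22*(50/3 - 8))/(((23/18)*(-1/156))) = (-22*26/3)/(-23/2808) = -572/3*(-2808/23) = 535392/23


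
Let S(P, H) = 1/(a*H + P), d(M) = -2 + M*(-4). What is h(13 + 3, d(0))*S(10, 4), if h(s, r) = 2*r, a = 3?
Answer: -2/11 ≈ -0.18182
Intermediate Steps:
d(M) = -2 - 4*M
S(P, H) = 1/(P + 3*H) (S(P, H) = 1/(3*H + P) = 1/(P + 3*H))
h(13 + 3, d(0))*S(10, 4) = (2*(-2 - 4*0))/(10 + 3*4) = (2*(-2 + 0))/(10 + 12) = (2*(-2))/22 = -4*1/22 = -2/11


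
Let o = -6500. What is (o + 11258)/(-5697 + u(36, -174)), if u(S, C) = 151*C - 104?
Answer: -4758/32075 ≈ -0.14834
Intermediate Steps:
u(S, C) = -104 + 151*C
(o + 11258)/(-5697 + u(36, -174)) = (-6500 + 11258)/(-5697 + (-104 + 151*(-174))) = 4758/(-5697 + (-104 - 26274)) = 4758/(-5697 - 26378) = 4758/(-32075) = 4758*(-1/32075) = -4758/32075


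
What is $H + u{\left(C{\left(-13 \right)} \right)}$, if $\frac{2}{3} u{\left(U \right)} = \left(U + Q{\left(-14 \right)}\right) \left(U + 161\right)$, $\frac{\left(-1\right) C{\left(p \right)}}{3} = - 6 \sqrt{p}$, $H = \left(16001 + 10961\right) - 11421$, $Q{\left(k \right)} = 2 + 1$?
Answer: $\frac{19895}{2} + 4428 i \sqrt{13} \approx 9947.5 + 15965.0 i$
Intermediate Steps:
$Q{\left(k \right)} = 3$
$H = 15541$ ($H = 26962 - 11421 = 15541$)
$C{\left(p \right)} = 18 \sqrt{p}$ ($C{\left(p \right)} = - 3 \left(- 6 \sqrt{p}\right) = 18 \sqrt{p}$)
$u{\left(U \right)} = \frac{3 \left(3 + U\right) \left(161 + U\right)}{2}$ ($u{\left(U \right)} = \frac{3 \left(U + 3\right) \left(U + 161\right)}{2} = \frac{3 \left(3 + U\right) \left(161 + U\right)}{2}$)
$H + u{\left(C{\left(-13 \right)} \right)} = 15541 + \left(\frac{1449}{2} + 246 \cdot 18 \sqrt{-13} + \frac{3 \left(18 \sqrt{-13}\right)^{2}}{2}\right) = 15541 + \left(\frac{1449}{2} + 246 \cdot 18 i \sqrt{13} + \frac{3 \left(18 i \sqrt{13}\right)^{2}}{2}\right) = 15541 + \left(\frac{1449}{2} + 4428 i \sqrt{13} + \frac{3}{2} \left(-4212\right)\right) = 15541 + \left(\frac{1449}{2} + 4428 i \sqrt{13} - 6318\right) = 15541 - \left(\frac{11187}{2} - 4428 i \sqrt{13}\right) = \frac{19895}{2} + 4428 i \sqrt{13}$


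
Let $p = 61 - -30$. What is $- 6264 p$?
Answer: $-570024$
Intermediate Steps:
$p = 91$ ($p = 61 + 30 = 91$)
$- 6264 p = \left(-6264\right) 91 = -570024$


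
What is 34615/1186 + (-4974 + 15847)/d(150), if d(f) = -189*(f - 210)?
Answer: 202714739/6724620 ≈ 30.145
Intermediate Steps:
d(f) = 39690 - 189*f (d(f) = -189*(-210 + f) = 39690 - 189*f)
34615/1186 + (-4974 + 15847)/d(150) = 34615/1186 + (-4974 + 15847)/(39690 - 189*150) = 34615*(1/1186) + 10873/(39690 - 28350) = 34615/1186 + 10873/11340 = 202714739/6724620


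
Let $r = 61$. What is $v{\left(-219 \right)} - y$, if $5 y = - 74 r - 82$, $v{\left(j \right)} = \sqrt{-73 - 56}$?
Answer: $\frac{4596}{5} + i \sqrt{129} \approx 919.2 + 11.358 i$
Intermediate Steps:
$v{\left(j \right)} = i \sqrt{129}$ ($v{\left(j \right)} = \sqrt{-129} = i \sqrt{129}$)
$y = - \frac{4596}{5}$ ($y = \frac{\left(-74\right) 61 - 82}{5} = \frac{-4514 - 82}{5} = \frac{1}{5} \left(-4596\right) = - \frac{4596}{5} \approx -919.2$)
$v{\left(-219 \right)} - y = i \sqrt{129} - - \frac{4596}{5} = i \sqrt{129} + \frac{4596}{5} = \frac{4596}{5} + i \sqrt{129}$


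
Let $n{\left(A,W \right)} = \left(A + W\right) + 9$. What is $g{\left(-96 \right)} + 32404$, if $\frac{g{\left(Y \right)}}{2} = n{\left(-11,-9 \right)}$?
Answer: $32382$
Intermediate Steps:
$n{\left(A,W \right)} = 9 + A + W$
$g{\left(Y \right)} = -22$ ($g{\left(Y \right)} = 2 \left(9 - 11 - 9\right) = 2 \left(-11\right) = -22$)
$g{\left(-96 \right)} + 32404 = -22 + 32404 = 32382$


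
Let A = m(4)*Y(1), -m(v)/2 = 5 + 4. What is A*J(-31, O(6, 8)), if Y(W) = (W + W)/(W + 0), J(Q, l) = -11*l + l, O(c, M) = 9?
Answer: 3240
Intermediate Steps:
m(v) = -18 (m(v) = -2*(5 + 4) = -2*9 = -18)
J(Q, l) = -10*l
Y(W) = 2 (Y(W) = (2*W)/W = 2)
A = -36 (A = -18*2 = -36)
A*J(-31, O(6, 8)) = -(-360)*9 = -36*(-90) = 3240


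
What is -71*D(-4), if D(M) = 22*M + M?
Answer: 6532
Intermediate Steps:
D(M) = 23*M
-71*D(-4) = -1633*(-4) = -71*(-92) = 6532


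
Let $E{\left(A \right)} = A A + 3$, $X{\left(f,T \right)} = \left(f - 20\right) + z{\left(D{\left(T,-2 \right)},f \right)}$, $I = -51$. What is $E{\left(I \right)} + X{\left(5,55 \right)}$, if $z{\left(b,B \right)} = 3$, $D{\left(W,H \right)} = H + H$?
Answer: $2592$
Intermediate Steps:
$D{\left(W,H \right)} = 2 H$
$X{\left(f,T \right)} = -17 + f$ ($X{\left(f,T \right)} = \left(f - 20\right) + 3 = \left(-20 + f\right) + 3 = -17 + f$)
$E{\left(A \right)} = 3 + A^{2}$ ($E{\left(A \right)} = A^{2} + 3 = 3 + A^{2}$)
$E{\left(I \right)} + X{\left(5,55 \right)} = \left(3 + \left(-51\right)^{2}\right) + \left(-17 + 5\right) = \left(3 + 2601\right) - 12 = 2604 - 12 = 2592$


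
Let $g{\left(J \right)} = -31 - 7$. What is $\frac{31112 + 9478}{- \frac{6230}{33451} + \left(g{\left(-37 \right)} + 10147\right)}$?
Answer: $\frac{452592030}{112716643} \approx 4.0153$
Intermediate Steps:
$g{\left(J \right)} = -38$
$\frac{31112 + 9478}{- \frac{6230}{33451} + \left(g{\left(-37 \right)} + 10147\right)} = \frac{31112 + 9478}{- \frac{6230}{33451} + \left(-38 + 10147\right)} = \frac{40590}{\left(-6230\right) \frac{1}{33451} + 10109} = \frac{40590}{- \frac{6230}{33451} + 10109} = \frac{40590}{\frac{338149929}{33451}} = 40590 \cdot \frac{33451}{338149929} = \frac{452592030}{112716643}$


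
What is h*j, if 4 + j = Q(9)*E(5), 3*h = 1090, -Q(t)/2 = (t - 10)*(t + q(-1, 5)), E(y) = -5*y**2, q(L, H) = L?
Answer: -728120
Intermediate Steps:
Q(t) = -2*(-1 + t)*(-10 + t) (Q(t) = -2*(t - 10)*(t - 1) = -2*(-10 + t)*(-1 + t) = -2*(-1 + t)*(-10 + t))
h = 1090/3 (h = (1/3)*1090 = 1090/3 ≈ 363.33)
j = -2004 (j = -4 + (-20 - 2*9**2 + 22*9)*(-5*5**2) = -4 + (-20 - 2*81 + 198)*(-5*25) = -4 + (-20 - 162 + 198)*(-125) = -4 + 16*(-125) = -4 - 2000 = -2004)
h*j = (1090/3)*(-2004) = -728120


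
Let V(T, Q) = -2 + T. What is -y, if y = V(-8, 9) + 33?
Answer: -23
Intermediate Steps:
y = 23 (y = (-2 - 8) + 33 = -10 + 33 = 23)
-y = -1*23 = -23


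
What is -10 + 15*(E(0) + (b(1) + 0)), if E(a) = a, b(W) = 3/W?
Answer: 35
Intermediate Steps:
-10 + 15*(E(0) + (b(1) + 0)) = -10 + 15*(0 + (3/1 + 0)) = -10 + 15*(0 + (3*1 + 0)) = -10 + 15*(0 + (3 + 0)) = -10 + 15*(0 + 3) = -10 + 15*3 = -10 + 45 = 35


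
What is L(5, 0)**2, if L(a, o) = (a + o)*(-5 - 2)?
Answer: 1225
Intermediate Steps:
L(a, o) = -7*a - 7*o (L(a, o) = (a + o)*(-7) = -7*a - 7*o)
L(5, 0)**2 = (-7*5 - 7*0)**2 = (-35 + 0)**2 = (-35)**2 = 1225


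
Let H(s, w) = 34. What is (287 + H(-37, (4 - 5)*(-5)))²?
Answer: 103041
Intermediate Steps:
(287 + H(-37, (4 - 5)*(-5)))² = (287 + 34)² = 321² = 103041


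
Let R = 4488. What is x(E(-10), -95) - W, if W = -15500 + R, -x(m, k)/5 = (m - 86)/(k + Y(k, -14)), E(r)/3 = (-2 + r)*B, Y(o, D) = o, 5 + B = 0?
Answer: 209275/19 ≈ 11014.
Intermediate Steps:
B = -5 (B = -5 + 0 = -5)
E(r) = 30 - 15*r (E(r) = 3*((-2 + r)*(-5)) = 3*(10 - 5*r) = 30 - 15*r)
x(m, k) = -5*(-86 + m)/(2*k) (x(m, k) = -5*(m - 86)/(k + k) = -5*(-86 + m)/(2*k))
W = -11012 (W = -15500 + 4488 = -11012)
x(E(-10), -95) - W = (5/2)*(86 - (30 - 15*(-10)))/(-95) - 1*(-11012) = (5/2)*(-1/95)*(86 - (30 + 150)) + 11012 = (5/2)*(-1/95)*(86 - 1*180) + 11012 = (5/2)*(-1/95)*(86 - 180) + 11012 = (5/2)*(-1/95)*(-94) + 11012 = 47/19 + 11012 = 209275/19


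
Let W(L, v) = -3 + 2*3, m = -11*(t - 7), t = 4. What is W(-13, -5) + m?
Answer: 36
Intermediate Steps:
m = 33 (m = -11*(4 - 7) = -11*(-3) = 33)
W(L, v) = 3 (W(L, v) = -3 + 6 = 3)
W(-13, -5) + m = 3 + 33 = 36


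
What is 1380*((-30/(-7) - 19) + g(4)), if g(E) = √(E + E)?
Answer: -142140/7 + 2760*√2 ≈ -16403.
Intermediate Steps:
g(E) = √2*√E (g(E) = √(2*E) = √2*√E)
1380*((-30/(-7) - 19) + g(4)) = 1380*((-30/(-7) - 19) + √2*√4) = 1380*((-30*(-1)/7 - 19) + √2*2) = 1380*((-15*(-2/7) - 19) + 2*√2) = 1380*((30/7 - 19) + 2*√2) = 1380*(-103/7 + 2*√2) = -142140/7 + 2760*√2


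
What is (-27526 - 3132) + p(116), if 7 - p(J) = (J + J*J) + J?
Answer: -44339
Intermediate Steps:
p(J) = 7 - J**2 - 2*J (p(J) = 7 - ((J + J*J) + J) = 7 - ((J + J**2) + J) = 7 - (J**2 + 2*J) = 7 + (-J**2 - 2*J) = 7 - J**2 - 2*J)
(-27526 - 3132) + p(116) = (-27526 - 3132) + (7 - 1*116**2 - 2*116) = -30658 + (7 - 1*13456 - 232) = -30658 + (7 - 13456 - 232) = -30658 - 13681 = -44339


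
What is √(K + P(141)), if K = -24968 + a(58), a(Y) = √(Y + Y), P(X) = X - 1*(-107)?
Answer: √(-24720 + 2*√29) ≈ 157.19*I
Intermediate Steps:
P(X) = 107 + X (P(X) = X + 107 = 107 + X)
a(Y) = √2*√Y (a(Y) = √(2*Y) = √2*√Y)
K = -24968 + 2*√29 (K = -24968 + √2*√58 = -24968 + 2*√29 ≈ -24957.)
√(K + P(141)) = √((-24968 + 2*√29) + (107 + 141)) = √((-24968 + 2*√29) + 248) = √(-24720 + 2*√29)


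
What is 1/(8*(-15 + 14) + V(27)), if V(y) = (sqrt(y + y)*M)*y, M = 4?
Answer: 1/78724 + 81*sqrt(6)/157448 ≈ 0.0012729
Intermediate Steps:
V(y) = 4*sqrt(2)*y**(3/2) (V(y) = (sqrt(y + y)*4)*y = (sqrt(2*y)*4)*y = ((sqrt(2)*sqrt(y))*4)*y = (4*sqrt(2)*sqrt(y))*y = 4*sqrt(2)*y**(3/2))
1/(8*(-15 + 14) + V(27)) = 1/(8*(-15 + 14) + 4*sqrt(2)*27**(3/2)) = 1/(8*(-1) + 4*sqrt(2)*(81*sqrt(3))) = 1/(-8 + 324*sqrt(6))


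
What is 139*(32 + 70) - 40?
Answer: 14138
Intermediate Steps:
139*(32 + 70) - 40 = 139*102 - 40 = 14178 - 40 = 14138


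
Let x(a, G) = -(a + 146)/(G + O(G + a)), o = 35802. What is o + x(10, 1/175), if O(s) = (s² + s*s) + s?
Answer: 115255025652/3219301 ≈ 35801.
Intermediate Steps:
O(s) = s + 2*s² (O(s) = (s² + s²) + s = 2*s² + s = s + 2*s²)
x(a, G) = -(146 + a)/(G + (G + a)*(1 + 2*G + 2*a)) (x(a, G) = -(a + 146)/(G + (G + a)*(1 + 2*(G + a))) = -(146 + a)/(G + (G + a)*(1 + (2*G + 2*a))) = -(146 + a)/(G + (G + a)*(1 + 2*G + 2*a)))
o + x(10, 1/175) = 35802 + (-146 - 1*10)/(1/175 + (1/175 + 10)*(1 + 2/175 + 2*10)) = 35802 + (-146 - 10)/(1/175 + (1/175 + 10)*(1 + 2*(1/175) + 20)) = 35802 - 156/(1/175 + 1751*(1 + 2/175 + 20)/175) = 35802 - 156/(1/175 + (1751/175)*(3677/175)) = 35802 - 156/(1/175 + 6438427/30625) = 35802 - 156/(6438602/30625) = 35802 + (30625/6438602)*(-156) = 35802 - 2388750/3219301 = 115255025652/3219301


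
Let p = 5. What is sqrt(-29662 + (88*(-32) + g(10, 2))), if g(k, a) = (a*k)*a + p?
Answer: I*sqrt(32433) ≈ 180.09*I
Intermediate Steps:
g(k, a) = 5 + k*a**2 (g(k, a) = (a*k)*a + 5 = k*a**2 + 5 = 5 + k*a**2)
sqrt(-29662 + (88*(-32) + g(10, 2))) = sqrt(-29662 + (88*(-32) + (5 + 10*2**2))) = sqrt(-29662 + (-2816 + (5 + 10*4))) = sqrt(-29662 + (-2816 + (5 + 40))) = sqrt(-29662 + (-2816 + 45)) = sqrt(-29662 - 2771) = sqrt(-32433) = I*sqrt(32433)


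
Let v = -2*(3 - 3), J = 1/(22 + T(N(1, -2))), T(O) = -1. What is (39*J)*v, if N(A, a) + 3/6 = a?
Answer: 0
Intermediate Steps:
N(A, a) = -1/2 + a
J = 1/21 (J = 1/(22 - 1) = 1/21 ≈ 0.047619)
v = 0 (v = -2*0 = 0)
(39*J)*v = (39*(1/21))*0 = (13/7)*0 = 0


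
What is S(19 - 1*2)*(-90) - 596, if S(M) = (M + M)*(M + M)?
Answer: -104636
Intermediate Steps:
S(M) = 4*M² (S(M) = (2*M)*(2*M) = 4*M²)
S(19 - 1*2)*(-90) - 596 = (4*(19 - 1*2)²)*(-90) - 596 = (4*(19 - 2)²)*(-90) - 596 = (4*17²)*(-90) - 596 = (4*289)*(-90) - 596 = 1156*(-90) - 596 = -104040 - 596 = -104636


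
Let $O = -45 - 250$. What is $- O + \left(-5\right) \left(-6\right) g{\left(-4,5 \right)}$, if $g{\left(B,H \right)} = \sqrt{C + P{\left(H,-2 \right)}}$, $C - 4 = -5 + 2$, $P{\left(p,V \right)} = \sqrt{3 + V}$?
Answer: $295 + 30 \sqrt{2} \approx 337.43$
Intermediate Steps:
$O = -295$ ($O = -45 - 250 = -295$)
$C = 1$ ($C = 4 + \left(-5 + 2\right) = 4 - 3 = 1$)
$g{\left(B,H \right)} = \sqrt{2}$ ($g{\left(B,H \right)} = \sqrt{1 + \sqrt{3 - 2}} = \sqrt{1 + \sqrt{1}} = \sqrt{1 + 1} = \sqrt{2}$)
$- O + \left(-5\right) \left(-6\right) g{\left(-4,5 \right)} = \left(-1\right) \left(-295\right) + \left(-5\right) \left(-6\right) \sqrt{2} = 295 + 30 \sqrt{2}$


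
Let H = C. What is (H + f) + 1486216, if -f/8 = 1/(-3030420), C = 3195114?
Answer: 3546599014652/757605 ≈ 4.6813e+6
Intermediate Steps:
H = 3195114
f = 2/757605 (f = -8/(-3030420) = -8*(-1/3030420) = 2/757605 ≈ 2.6399e-6)
(H + f) + 1486216 = (3195114 + 2/757605) + 1486216 = 2420634341972/757605 + 1486216 = 3546599014652/757605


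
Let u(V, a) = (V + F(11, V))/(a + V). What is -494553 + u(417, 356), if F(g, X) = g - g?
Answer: -382289052/773 ≈ -4.9455e+5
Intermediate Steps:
F(g, X) = 0
u(V, a) = V/(V + a) (u(V, a) = (V + 0)/(a + V) = V/(V + a))
-494553 + u(417, 356) = -494553 + 417/(417 + 356) = -494553 + 417/773 = -382289052/773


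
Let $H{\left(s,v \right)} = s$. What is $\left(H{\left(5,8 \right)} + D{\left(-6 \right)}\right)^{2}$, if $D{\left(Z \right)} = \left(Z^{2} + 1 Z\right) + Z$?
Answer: $841$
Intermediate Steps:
$D{\left(Z \right)} = Z^{2} + 2 Z$ ($D{\left(Z \right)} = \left(Z^{2} + Z\right) + Z = \left(Z + Z^{2}\right) + Z = Z^{2} + 2 Z$)
$\left(H{\left(5,8 \right)} + D{\left(-6 \right)}\right)^{2} = \left(5 - 6 \left(2 - 6\right)\right)^{2} = \left(5 - -24\right)^{2} = \left(5 + 24\right)^{2} = 29^{2} = 841$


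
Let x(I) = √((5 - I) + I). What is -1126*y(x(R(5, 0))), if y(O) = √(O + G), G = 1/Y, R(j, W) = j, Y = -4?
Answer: -563*√(-1 + 4*√5) ≈ -1586.8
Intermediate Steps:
x(I) = √5
G = -¼ (G = 1/(-4) = -¼ ≈ -0.25000)
y(O) = √(-¼ + O) (y(O) = √(O - ¼) = √(-¼ + O))
-1126*y(x(R(5, 0))) = -563*√(-1 + 4*√5)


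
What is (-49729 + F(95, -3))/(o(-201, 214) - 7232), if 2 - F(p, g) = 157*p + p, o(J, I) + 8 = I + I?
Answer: 64737/6812 ≈ 9.5034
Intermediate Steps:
o(J, I) = -8 + 2*I (o(J, I) = -8 + (I + I) = -8 + 2*I)
F(p, g) = 2 - 158*p (F(p, g) = 2 - (157*p + p) = 2 - 158*p)
(-49729 + F(95, -3))/(o(-201, 214) - 7232) = (-49729 + (2 - 158*95))/((-8 + 2*214) - 7232) = (-49729 + (2 - 15010))/((-8 + 428) - 7232) = (-49729 - 15008)/(420 - 7232) = -64737/(-6812) = -64737*(-1/6812) = 64737/6812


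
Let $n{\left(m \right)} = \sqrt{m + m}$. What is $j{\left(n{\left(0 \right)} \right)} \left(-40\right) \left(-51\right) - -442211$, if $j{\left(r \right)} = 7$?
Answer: $456491$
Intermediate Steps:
$n{\left(m \right)} = \sqrt{2} \sqrt{m}$ ($n{\left(m \right)} = \sqrt{2 m} = \sqrt{2} \sqrt{m}$)
$j{\left(n{\left(0 \right)} \right)} \left(-40\right) \left(-51\right) - -442211 = 7 \left(-40\right) \left(-51\right) - -442211 = \left(-280\right) \left(-51\right) + 442211 = 14280 + 442211 = 456491$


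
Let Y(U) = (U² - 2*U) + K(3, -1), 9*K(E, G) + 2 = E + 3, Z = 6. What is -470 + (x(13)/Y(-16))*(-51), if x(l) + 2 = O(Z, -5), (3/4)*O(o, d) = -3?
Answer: -608683/1298 ≈ -468.94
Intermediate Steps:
O(o, d) = -4 (O(o, d) = (4/3)*(-3) = -4)
x(l) = -6 (x(l) = -2 - 4 = -6)
K(E, G) = ⅑ + E/9 (K(E, G) = -2/9 + (E + 3)/9 = -2/9 + (3 + E)/9 = -2/9 + (⅓ + E/9) = ⅑ + E/9)
Y(U) = 4/9 + U² - 2*U (Y(U) = (U² - 2*U) + (⅑ + (⅑)*3) = (U² - 2*U) + (⅑ + ⅓) = (U² - 2*U) + 4/9 = 4/9 + U² - 2*U)
-470 + (x(13)/Y(-16))*(-51) = -470 - 6/(4/9 + (-16)² - 2*(-16))*(-51) = -470 - 6/(4/9 + 256 + 32)*(-51) = -470 - 6/2596/9*(-51) = -470 - 6*9/2596*(-51) = -470 - 27/1298*(-51) = -470 + 1377/1298 = -608683/1298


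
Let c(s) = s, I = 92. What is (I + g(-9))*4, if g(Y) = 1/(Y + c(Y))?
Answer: 3310/9 ≈ 367.78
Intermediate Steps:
g(Y) = 1/(2*Y) (g(Y) = 1/(Y + Y) = 1/(2*Y))
(I + g(-9))*4 = (92 + (½)/(-9))*4 = (92 + (½)*(-⅑))*4 = (92 - 1/18)*4 = (1655/18)*4 = 3310/9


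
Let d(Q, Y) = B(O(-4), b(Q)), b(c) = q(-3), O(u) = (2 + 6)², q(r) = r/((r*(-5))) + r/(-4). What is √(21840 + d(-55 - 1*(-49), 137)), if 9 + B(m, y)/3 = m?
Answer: 3*√2445 ≈ 148.34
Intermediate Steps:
q(r) = -⅕ - r/4 (q(r) = r/((-5*r)) + r*(-¼) = r*(-1/(5*r)) - r/4 = -⅕ - r/4)
O(u) = 64 (O(u) = 8² = 64)
b(c) = 11/20 (b(c) = -⅕ - ¼*(-3) = -⅕ + ¾ = 11/20)
B(m, y) = -27 + 3*m
d(Q, Y) = 165 (d(Q, Y) = -27 + 3*64 = -27 + 192 = 165)
√(21840 + d(-55 - 1*(-49), 137)) = √(21840 + 165) = √22005 = 3*√2445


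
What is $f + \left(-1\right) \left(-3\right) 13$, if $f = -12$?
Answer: $27$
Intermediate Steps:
$f + \left(-1\right) \left(-3\right) 13 = -12 + \left(-1\right) \left(-3\right) 13 = -12 + 3 \cdot 13 = -12 + 39 = 27$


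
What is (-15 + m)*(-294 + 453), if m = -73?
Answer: -13992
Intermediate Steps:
(-15 + m)*(-294 + 453) = (-15 - 73)*(-294 + 453) = -88*159 = -13992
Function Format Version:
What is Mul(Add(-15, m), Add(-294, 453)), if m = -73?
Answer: -13992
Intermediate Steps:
Mul(Add(-15, m), Add(-294, 453)) = Mul(Add(-15, -73), Add(-294, 453)) = Mul(-88, 159) = -13992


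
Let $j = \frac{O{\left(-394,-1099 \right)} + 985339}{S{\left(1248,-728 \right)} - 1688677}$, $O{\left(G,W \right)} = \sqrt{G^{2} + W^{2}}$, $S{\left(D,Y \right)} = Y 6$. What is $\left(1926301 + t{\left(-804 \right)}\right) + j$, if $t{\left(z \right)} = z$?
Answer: $\frac{3259952083026}{1693045} - \frac{\sqrt{1363037}}{1693045} \approx 1.9255 \cdot 10^{6}$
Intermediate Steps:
$S{\left(D,Y \right)} = 6 Y$
$j = - \frac{985339}{1693045} - \frac{\sqrt{1363037}}{1693045}$ ($j = \frac{\sqrt{\left(-394\right)^{2} + \left(-1099\right)^{2}} + 985339}{6 \left(-728\right) - 1688677} = \frac{\sqrt{155236 + 1207801} + 985339}{-4368 - 1688677} = \frac{\sqrt{1363037} + 985339}{-1693045} = \left(985339 + \sqrt{1363037}\right) \left(- \frac{1}{1693045}\right) = - \frac{985339}{1693045} - \frac{\sqrt{1363037}}{1693045} \approx -0.58268$)
$\left(1926301 + t{\left(-804 \right)}\right) + j = \left(1926301 - 804\right) - \left(\frac{985339}{1693045} + \frac{\sqrt{1363037}}{1693045}\right) = 1925497 - \left(\frac{985339}{1693045} + \frac{\sqrt{1363037}}{1693045}\right) = \frac{3259952083026}{1693045} - \frac{\sqrt{1363037}}{1693045}$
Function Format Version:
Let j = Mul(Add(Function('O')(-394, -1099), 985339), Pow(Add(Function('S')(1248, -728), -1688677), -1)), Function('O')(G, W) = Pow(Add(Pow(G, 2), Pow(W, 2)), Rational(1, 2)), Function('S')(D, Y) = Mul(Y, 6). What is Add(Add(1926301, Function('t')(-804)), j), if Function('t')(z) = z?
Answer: Add(Rational(3259952083026, 1693045), Mul(Rational(-1, 1693045), Pow(1363037, Rational(1, 2)))) ≈ 1.9255e+6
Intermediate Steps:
Function('S')(D, Y) = Mul(6, Y)
j = Add(Rational(-985339, 1693045), Mul(Rational(-1, 1693045), Pow(1363037, Rational(1, 2)))) (j = Mul(Add(Pow(Add(Pow(-394, 2), Pow(-1099, 2)), Rational(1, 2)), 985339), Pow(Add(Mul(6, -728), -1688677), -1)) = Mul(Add(Pow(Add(155236, 1207801), Rational(1, 2)), 985339), Pow(Add(-4368, -1688677), -1)) = Mul(Add(Pow(1363037, Rational(1, 2)), 985339), Pow(-1693045, -1)) = Mul(Add(985339, Pow(1363037, Rational(1, 2))), Rational(-1, 1693045)) = Add(Rational(-985339, 1693045), Mul(Rational(-1, 1693045), Pow(1363037, Rational(1, 2)))) ≈ -0.58268)
Add(Add(1926301, Function('t')(-804)), j) = Add(Add(1926301, -804), Add(Rational(-985339, 1693045), Mul(Rational(-1, 1693045), Pow(1363037, Rational(1, 2))))) = Add(1925497, Add(Rational(-985339, 1693045), Mul(Rational(-1, 1693045), Pow(1363037, Rational(1, 2))))) = Add(Rational(3259952083026, 1693045), Mul(Rational(-1, 1693045), Pow(1363037, Rational(1, 2))))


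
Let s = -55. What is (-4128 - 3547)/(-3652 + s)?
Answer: 7675/3707 ≈ 2.0704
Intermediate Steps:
(-4128 - 3547)/(-3652 + s) = (-4128 - 3547)/(-3652 - 55) = -7675/(-3707) = -7675*(-1/3707) = 7675/3707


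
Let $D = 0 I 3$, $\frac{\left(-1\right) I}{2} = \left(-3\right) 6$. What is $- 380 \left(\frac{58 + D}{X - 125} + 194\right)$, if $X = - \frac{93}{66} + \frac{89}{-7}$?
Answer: $- \frac{315211368}{4285} \approx -73562.0$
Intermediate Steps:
$I = 36$ ($I = - 2 \left(\left(-3\right) 6\right) = \left(-2\right) \left(-18\right) = 36$)
$X = - \frac{2175}{154}$ ($X = \left(-93\right) \frac{1}{66} + 89 \left(- \frac{1}{7}\right) = - \frac{31}{22} - \frac{89}{7} = - \frac{2175}{154} \approx -14.123$)
$D = 0$ ($D = 0 \cdot 36 \cdot 3 = 0 \cdot 3 = 0$)
$- 380 \left(\frac{58 + D}{X - 125} + 194\right) = - 380 \left(\frac{58 + 0}{- \frac{2175}{154} - 125} + 194\right) = - 380 \left(\frac{58}{- \frac{21425}{154}} + 194\right) = - 380 \left(58 \left(- \frac{154}{21425}\right) + 194\right) = - 380 \left(- \frac{8932}{21425} + 194\right) = \left(-380\right) \frac{4147518}{21425} = - \frac{315211368}{4285}$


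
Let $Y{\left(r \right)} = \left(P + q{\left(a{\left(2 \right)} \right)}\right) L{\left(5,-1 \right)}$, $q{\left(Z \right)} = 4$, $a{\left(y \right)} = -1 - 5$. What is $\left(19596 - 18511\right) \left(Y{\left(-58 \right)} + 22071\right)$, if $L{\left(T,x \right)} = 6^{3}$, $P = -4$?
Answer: $23947035$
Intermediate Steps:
$a{\left(y \right)} = -6$ ($a{\left(y \right)} = -1 - 5 = -6$)
$L{\left(T,x \right)} = 216$
$Y{\left(r \right)} = 0$ ($Y{\left(r \right)} = \left(-4 + 4\right) 216 = 0 \cdot 216 = 0$)
$\left(19596 - 18511\right) \left(Y{\left(-58 \right)} + 22071\right) = \left(19596 - 18511\right) \left(0 + 22071\right) = 1085 \cdot 22071 = 23947035$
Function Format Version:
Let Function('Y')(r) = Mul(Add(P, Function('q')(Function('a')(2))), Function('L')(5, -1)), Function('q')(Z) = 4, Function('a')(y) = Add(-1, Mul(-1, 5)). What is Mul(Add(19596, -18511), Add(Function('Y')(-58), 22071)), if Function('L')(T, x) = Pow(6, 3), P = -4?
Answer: 23947035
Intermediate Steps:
Function('a')(y) = -6 (Function('a')(y) = Add(-1, -5) = -6)
Function('L')(T, x) = 216
Function('Y')(r) = 0 (Function('Y')(r) = Mul(Add(-4, 4), 216) = Mul(0, 216) = 0)
Mul(Add(19596, -18511), Add(Function('Y')(-58), 22071)) = Mul(Add(19596, -18511), Add(0, 22071)) = Mul(1085, 22071) = 23947035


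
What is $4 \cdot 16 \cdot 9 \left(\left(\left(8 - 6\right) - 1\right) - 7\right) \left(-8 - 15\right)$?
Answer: $79488$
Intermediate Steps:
$4 \cdot 16 \cdot 9 \left(\left(\left(8 - 6\right) - 1\right) - 7\right) \left(-8 - 15\right) = 64 \cdot 9 \left(\left(2 - 1\right) - 7\right) \left(-23\right) = 576 \left(1 - 7\right) \left(-23\right) = 576 \left(\left(-6\right) \left(-23\right)\right) = 576 \cdot 138 = 79488$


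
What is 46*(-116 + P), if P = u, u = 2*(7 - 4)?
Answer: -5060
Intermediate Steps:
u = 6 (u = 2*3 = 6)
P = 6
46*(-116 + P) = 46*(-116 + 6) = 46*(-110) = -5060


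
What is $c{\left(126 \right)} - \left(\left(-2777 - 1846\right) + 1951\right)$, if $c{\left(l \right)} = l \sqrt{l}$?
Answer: $2672 + 378 \sqrt{14} \approx 4086.3$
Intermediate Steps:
$c{\left(l \right)} = l^{\frac{3}{2}}$
$c{\left(126 \right)} - \left(\left(-2777 - 1846\right) + 1951\right) = 126^{\frac{3}{2}} - \left(\left(-2777 - 1846\right) + 1951\right) = 378 \sqrt{14} - \left(-4623 + 1951\right) = 378 \sqrt{14} - -2672 = 378 \sqrt{14} + 2672 = 2672 + 378 \sqrt{14}$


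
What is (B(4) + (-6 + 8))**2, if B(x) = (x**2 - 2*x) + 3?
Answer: 169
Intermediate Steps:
B(x) = 3 + x**2 - 2*x
(B(4) + (-6 + 8))**2 = ((3 + 4**2 - 2*4) + (-6 + 8))**2 = ((3 + 16 - 8) + 2)**2 = (11 + 2)**2 = 13**2 = 169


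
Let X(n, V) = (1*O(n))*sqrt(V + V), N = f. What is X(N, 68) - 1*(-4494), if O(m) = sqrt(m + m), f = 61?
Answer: 4494 + 4*sqrt(1037) ≈ 4622.8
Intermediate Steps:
O(m) = sqrt(2)*sqrt(m) (O(m) = sqrt(2*m) = sqrt(2)*sqrt(m))
N = 61
X(n, V) = 2*sqrt(V)*sqrt(n) (X(n, V) = (1*(sqrt(2)*sqrt(n)))*sqrt(V + V) = (sqrt(2)*sqrt(n))*sqrt(2*V) = (sqrt(2)*sqrt(n))*(sqrt(2)*sqrt(V)) = 2*sqrt(V)*sqrt(n))
X(N, 68) - 1*(-4494) = 2*sqrt(68)*sqrt(61) - 1*(-4494) = 2*(2*sqrt(17))*sqrt(61) + 4494 = 4*sqrt(1037) + 4494 = 4494 + 4*sqrt(1037)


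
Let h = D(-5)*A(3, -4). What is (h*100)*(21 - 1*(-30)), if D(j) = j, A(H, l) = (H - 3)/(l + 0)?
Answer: 0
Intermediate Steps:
A(H, l) = (-3 + H)/l
h = 0 (h = -5*(-3 + 3)/(-4) = -(-5)*0/4 = -5*0 = 0)
(h*100)*(21 - 1*(-30)) = (0*100)*(21 - 1*(-30)) = 0*(21 + 30) = 0*51 = 0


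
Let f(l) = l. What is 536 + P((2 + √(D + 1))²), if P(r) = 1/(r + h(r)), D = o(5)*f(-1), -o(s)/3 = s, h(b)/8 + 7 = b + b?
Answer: 298017/556 ≈ 536.00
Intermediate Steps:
h(b) = -56 + 16*b (h(b) = -56 + 8*(b + b) = -56 + 8*(2*b) = -56 + 16*b)
o(s) = -3*s
D = 15 (D = -3*5*(-1) = -15*(-1) = 15)
P(r) = 1/(-56 + 17*r) (P(r) = 1/(r + (-56 + 16*r)) = 1/(-56 + 17*r))
536 + P((2 + √(D + 1))²) = 536 + 1/(-56 + 17*(2 + √(15 + 1))²) = 536 + 1/(-56 + 17*(2 + √16)²) = 536 + 1/(-56 + 17*(2 + 4)²) = 536 + 1/(-56 + 17*6²) = 536 + 1/(-56 + 17*36) = 536 + 1/(-56 + 612) = 536 + 1/556 = 298017/556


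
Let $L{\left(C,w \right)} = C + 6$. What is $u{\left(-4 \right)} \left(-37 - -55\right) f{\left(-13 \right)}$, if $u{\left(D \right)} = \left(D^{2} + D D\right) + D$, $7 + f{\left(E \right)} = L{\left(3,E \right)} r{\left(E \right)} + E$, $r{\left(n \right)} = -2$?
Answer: $-19152$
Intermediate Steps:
$L{\left(C,w \right)} = 6 + C$
$f{\left(E \right)} = -25 + E$ ($f{\left(E \right)} = -7 + \left(\left(6 + 3\right) \left(-2\right) + E\right) = -7 + \left(9 \left(-2\right) + E\right) = -7 + \left(-18 + E\right) = -25 + E$)
$u{\left(D \right)} = D + 2 D^{2}$ ($u{\left(D \right)} = \left(D^{2} + D^{2}\right) + D = 2 D^{2} + D = D + 2 D^{2}$)
$u{\left(-4 \right)} \left(-37 - -55\right) f{\left(-13 \right)} = - 4 \left(1 + 2 \left(-4\right)\right) \left(-37 - -55\right) \left(-25 - 13\right) = - 4 \left(1 - 8\right) \left(-37 + 55\right) \left(-38\right) = \left(-4\right) \left(-7\right) 18 \left(-38\right) = 28 \cdot 18 \left(-38\right) = 504 \left(-38\right) = -19152$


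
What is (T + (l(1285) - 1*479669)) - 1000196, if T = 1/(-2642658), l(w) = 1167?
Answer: -3907693099285/2642658 ≈ -1.4787e+6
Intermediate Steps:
T = -1/2642658 ≈ -3.7841e-7
(T + (l(1285) - 1*479669)) - 1000196 = (-1/2642658 + (1167 - 1*479669)) - 1000196 = (-1/2642658 + (1167 - 479669)) - 1000196 = (-1/2642658 - 478502) - 1000196 = -1264517138317/2642658 - 1000196 = -3907693099285/2642658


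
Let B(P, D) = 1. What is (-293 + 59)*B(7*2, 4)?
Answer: -234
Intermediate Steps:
(-293 + 59)*B(7*2, 4) = (-293 + 59)*1 = -234*1 = -234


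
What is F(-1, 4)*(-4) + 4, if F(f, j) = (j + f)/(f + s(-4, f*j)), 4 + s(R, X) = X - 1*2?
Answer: 56/11 ≈ 5.0909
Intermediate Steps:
s(R, X) = -6 + X (s(R, X) = -4 + (X - 1*2) = -4 + (X - 2) = -4 + (-2 + X) = -6 + X)
F(f, j) = (f + j)/(-6 + f + f*j) (F(f, j) = (j + f)/(f + (-6 + f*j)) = (f + j)/(-6 + f + f*j))
F(-1, 4)*(-4) + 4 = ((-1 + 4)/(-6 - 1 - 1*4))*(-4) + 4 = (3/(-6 - 1 - 4))*(-4) + 4 = (3/(-11))*(-4) + 4 = -1/11*3*(-4) + 4 = -3/11*(-4) + 4 = 12/11 + 4 = 56/11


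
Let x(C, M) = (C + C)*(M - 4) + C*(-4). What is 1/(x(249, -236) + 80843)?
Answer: -1/39673 ≈ -2.5206e-5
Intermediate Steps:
x(C, M) = -4*C + 2*C*(-4 + M) (x(C, M) = (2*C)*(-4 + M) - 4*C = 2*C*(-4 + M) - 4*C = -4*C + 2*C*(-4 + M))
1/(x(249, -236) + 80843) = 1/(2*249*(-6 - 236) + 80843) = 1/(2*249*(-242) + 80843) = 1/(-120516 + 80843) = 1/(-39673) = -1/39673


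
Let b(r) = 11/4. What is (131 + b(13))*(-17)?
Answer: -9095/4 ≈ -2273.8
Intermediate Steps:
b(r) = 11/4 (b(r) = 11*(¼) = 11/4)
(131 + b(13))*(-17) = (131 + 11/4)*(-17) = (535/4)*(-17) = -9095/4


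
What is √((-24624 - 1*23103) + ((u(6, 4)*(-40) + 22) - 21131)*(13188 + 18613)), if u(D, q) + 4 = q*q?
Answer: 2*I*√171649879 ≈ 26203.0*I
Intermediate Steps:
u(D, q) = -4 + q² (u(D, q) = -4 + q*q = -4 + q²)
√((-24624 - 1*23103) + ((u(6, 4)*(-40) + 22) - 21131)*(13188 + 18613)) = √((-24624 - 1*23103) + (((-4 + 4²)*(-40) + 22) - 21131)*(13188 + 18613)) = √((-24624 - 23103) + (((-4 + 16)*(-40) + 22) - 21131)*31801) = √(-47727 + ((12*(-40) + 22) - 21131)*31801) = √(-47727 + ((-480 + 22) - 21131)*31801) = √(-47727 + (-458 - 21131)*31801) = √(-47727 - 21589*31801) = √(-47727 - 686551789) = √(-686599516) = 2*I*√171649879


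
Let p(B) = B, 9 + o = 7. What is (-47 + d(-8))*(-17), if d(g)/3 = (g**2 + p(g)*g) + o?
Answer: -5627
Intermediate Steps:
o = -2 (o = -9 + 7 = -2)
d(g) = -6 + 6*g**2 (d(g) = 3*((g**2 + g*g) - 2) = 3*((g**2 + g**2) - 2) = 3*(2*g**2 - 2) = 3*(-2 + 2*g**2) = -6 + 6*g**2)
(-47 + d(-8))*(-17) = (-47 + (-6 + 6*(-8)**2))*(-17) = (-47 + (-6 + 6*64))*(-17) = (-47 + (-6 + 384))*(-17) = (-47 + 378)*(-17) = 331*(-17) = -5627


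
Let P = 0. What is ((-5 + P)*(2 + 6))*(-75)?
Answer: 3000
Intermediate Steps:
((-5 + P)*(2 + 6))*(-75) = ((-5 + 0)*(2 + 6))*(-75) = -5*8*(-75) = -40*(-75) = 3000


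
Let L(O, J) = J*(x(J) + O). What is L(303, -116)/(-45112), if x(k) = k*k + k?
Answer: 395647/11278 ≈ 35.081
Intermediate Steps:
x(k) = k + k² (x(k) = k² + k = k + k²)
L(O, J) = J*(O + J*(1 + J)) (L(O, J) = J*(J*(1 + J) + O) = J*(O + J*(1 + J)))
L(303, -116)/(-45112) = -116*(303 - 116*(1 - 116))/(-45112) = -116*(303 - 116*(-115))*(-1/45112) = -116*(303 + 13340)*(-1/45112) = -116*13643*(-1/45112) = -1582588*(-1/45112) = 395647/11278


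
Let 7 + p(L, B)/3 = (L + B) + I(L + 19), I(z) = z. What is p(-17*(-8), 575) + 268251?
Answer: 270828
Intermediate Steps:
p(L, B) = 36 + 3*B + 6*L (p(L, B) = -21 + 3*((L + B) + (L + 19)) = -21 + 3*((B + L) + (19 + L)) = -21 + 3*(19 + B + 2*L) = -21 + (57 + 3*B + 6*L) = 36 + 3*B + 6*L)
p(-17*(-8), 575) + 268251 = (36 + 3*575 + 6*(-17*(-8))) + 268251 = (36 + 1725 + 6*136) + 268251 = (36 + 1725 + 816) + 268251 = 2577 + 268251 = 270828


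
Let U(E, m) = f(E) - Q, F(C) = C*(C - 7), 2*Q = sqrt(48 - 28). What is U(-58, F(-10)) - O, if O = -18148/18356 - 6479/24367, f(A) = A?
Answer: -488098788/8601551 - sqrt(5) ≈ -58.982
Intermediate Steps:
Q = sqrt(5) (Q = sqrt(48 - 28)/2 = sqrt(20)/2 = (2*sqrt(5))/2 = sqrt(5) ≈ 2.2361)
O = -10791170/8601551 (O = -18148*1/18356 - 6479*1/24367 = -349/353 - 6479/24367 = -10791170/8601551 ≈ -1.2546)
F(C) = C*(-7 + C)
U(E, m) = E - sqrt(5)
U(-58, F(-10)) - O = (-58 - sqrt(5)) - 1*(-10791170/8601551) = (-58 - sqrt(5)) + 10791170/8601551 = -488098788/8601551 - sqrt(5)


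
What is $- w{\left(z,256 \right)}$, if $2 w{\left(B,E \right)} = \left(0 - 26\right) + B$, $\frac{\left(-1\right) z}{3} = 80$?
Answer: $133$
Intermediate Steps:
$z = -240$ ($z = \left(-3\right) 80 = -240$)
$w{\left(B,E \right)} = -13 + \frac{B}{2}$ ($w{\left(B,E \right)} = \frac{\left(0 - 26\right) + B}{2} = \frac{-26 + B}{2} = -13 + \frac{B}{2}$)
$- w{\left(z,256 \right)} = - (-13 + \frac{1}{2} \left(-240\right)) = - (-13 - 120) = \left(-1\right) \left(-133\right) = 133$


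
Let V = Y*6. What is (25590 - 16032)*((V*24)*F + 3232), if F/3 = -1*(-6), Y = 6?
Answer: 179537472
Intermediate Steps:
V = 36 (V = 6*6 = 36)
F = 18 (F = 3*(-1*(-6)) = 3*6 = 18)
(25590 - 16032)*((V*24)*F + 3232) = (25590 - 16032)*((36*24)*18 + 3232) = 9558*(864*18 + 3232) = 9558*(15552 + 3232) = 9558*18784 = 179537472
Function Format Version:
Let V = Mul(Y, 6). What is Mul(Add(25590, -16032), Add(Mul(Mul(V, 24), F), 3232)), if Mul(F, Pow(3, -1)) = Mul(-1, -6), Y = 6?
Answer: 179537472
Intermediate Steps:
V = 36 (V = Mul(6, 6) = 36)
F = 18 (F = Mul(3, Mul(-1, -6)) = Mul(3, 6) = 18)
Mul(Add(25590, -16032), Add(Mul(Mul(V, 24), F), 3232)) = Mul(Add(25590, -16032), Add(Mul(Mul(36, 24), 18), 3232)) = Mul(9558, Add(Mul(864, 18), 3232)) = Mul(9558, Add(15552, 3232)) = Mul(9558, 18784) = 179537472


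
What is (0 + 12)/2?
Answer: 6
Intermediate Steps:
(0 + 12)/2 = 12*(½) = 6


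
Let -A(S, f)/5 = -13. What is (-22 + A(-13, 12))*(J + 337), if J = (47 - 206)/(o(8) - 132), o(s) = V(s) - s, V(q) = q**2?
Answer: 1108153/76 ≈ 14581.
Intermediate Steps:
A(S, f) = 65 (A(S, f) = -5*(-13) = 65)
o(s) = s**2 - s
J = 159/76 (J = (47 - 206)/(8*(-1 + 8) - 132) = -159/(8*7 - 132) = -159/(56 - 132) = -159/(-76) = -159*(-1/76) = 159/76 ≈ 2.0921)
(-22 + A(-13, 12))*(J + 337) = (-22 + 65)*(159/76 + 337) = 43*(25771/76) = 1108153/76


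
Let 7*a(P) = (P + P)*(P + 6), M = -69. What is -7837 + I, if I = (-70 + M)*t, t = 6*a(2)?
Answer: -81547/7 ≈ -11650.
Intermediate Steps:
a(P) = 2*P*(6 + P)/7 (a(P) = ((P + P)*(P + 6))/7 = ((2*P)*(6 + P))/7 = (2*P*(6 + P))/7 = 2*P*(6 + P)/7)
t = 192/7 (t = 6*((2/7)*2*(6 + 2)) = 6*((2/7)*2*8) = 6*(32/7) = 192/7 ≈ 27.429)
I = -26688/7 (I = (-70 - 69)*(192/7) = -139*192/7 = -26688/7 ≈ -3812.6)
-7837 + I = -7837 - 26688/7 = -81547/7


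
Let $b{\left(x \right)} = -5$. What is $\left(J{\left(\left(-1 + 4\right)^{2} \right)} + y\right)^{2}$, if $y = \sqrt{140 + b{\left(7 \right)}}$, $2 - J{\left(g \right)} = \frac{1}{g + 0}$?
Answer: $\frac{11224}{81} + \frac{34 \sqrt{15}}{3} \approx 182.46$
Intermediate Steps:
$J{\left(g \right)} = 2 - \frac{1}{g}$ ($J{\left(g \right)} = 2 - \frac{1}{g + 0} = 2 - \frac{1}{g}$)
$y = 3 \sqrt{15}$ ($y = \sqrt{140 - 5} = \sqrt{135} = 3 \sqrt{15} \approx 11.619$)
$\left(J{\left(\left(-1 + 4\right)^{2} \right)} + y\right)^{2} = \left(\left(2 - \frac{1}{\left(-1 + 4\right)^{2}}\right) + 3 \sqrt{15}\right)^{2} = \left(\left(2 - \frac{1}{3^{2}}\right) + 3 \sqrt{15}\right)^{2} = \left(\left(2 - \frac{1}{9}\right) + 3 \sqrt{15}\right)^{2} = \left(\frac{17}{9} + 3 \sqrt{15}\right)^{2}$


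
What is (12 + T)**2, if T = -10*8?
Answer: 4624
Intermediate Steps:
T = -80
(12 + T)**2 = (12 - 80)**2 = (-68)**2 = 4624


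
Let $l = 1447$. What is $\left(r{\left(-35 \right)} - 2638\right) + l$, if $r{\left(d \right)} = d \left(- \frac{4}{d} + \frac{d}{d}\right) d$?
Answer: $174$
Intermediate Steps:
$r{\left(d \right)} = d^{2} \left(1 - \frac{4}{d}\right)$ ($r{\left(d \right)} = d \left(- \frac{4}{d} + 1\right) d = d \left(1 - \frac{4}{d}\right) d = d^{2} \left(1 - \frac{4}{d}\right)$)
$\left(r{\left(-35 \right)} - 2638\right) + l = \left(- 35 \left(-4 - 35\right) - 2638\right) + 1447 = \left(\left(-35\right) \left(-39\right) - 2638\right) + 1447 = \left(1365 - 2638\right) + 1447 = -1273 + 1447 = 174$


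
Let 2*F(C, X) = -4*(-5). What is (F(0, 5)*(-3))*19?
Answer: -570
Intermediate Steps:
F(C, X) = 10 (F(C, X) = (-4*(-5))/2 = (½)*20 = 10)
(F(0, 5)*(-3))*19 = (10*(-3))*19 = -30*19 = -570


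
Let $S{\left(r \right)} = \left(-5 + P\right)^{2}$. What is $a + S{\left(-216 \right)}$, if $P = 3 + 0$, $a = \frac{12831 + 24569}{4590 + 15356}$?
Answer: $\frac{58592}{9973} \approx 5.8751$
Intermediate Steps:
$a = \frac{18700}{9973}$ ($a = \frac{37400}{19946} = 37400 \cdot \frac{1}{19946} = \frac{18700}{9973} \approx 1.8751$)
$P = 3$
$S{\left(r \right)} = 4$ ($S{\left(r \right)} = \left(-5 + 3\right)^{2} = \left(-2\right)^{2} = 4$)
$a + S{\left(-216 \right)} = \frac{18700}{9973} + 4 = \frac{58592}{9973}$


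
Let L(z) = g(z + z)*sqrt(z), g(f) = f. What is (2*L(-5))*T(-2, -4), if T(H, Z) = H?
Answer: 40*I*sqrt(5) ≈ 89.443*I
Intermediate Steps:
L(z) = 2*z**(3/2) (L(z) = (z + z)*sqrt(z) = (2*z)*sqrt(z) = 2*z**(3/2))
(2*L(-5))*T(-2, -4) = (2*(2*(-5)**(3/2)))*(-2) = (2*(2*(-5*I*sqrt(5))))*(-2) = (2*(-10*I*sqrt(5)))*(-2) = -20*I*sqrt(5)*(-2) = 40*I*sqrt(5)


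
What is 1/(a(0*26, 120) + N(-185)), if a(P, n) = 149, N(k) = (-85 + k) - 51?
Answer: -1/172 ≈ -0.0058140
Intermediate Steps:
N(k) = -136 + k
1/(a(0*26, 120) + N(-185)) = 1/(149 + (-136 - 185)) = 1/(149 - 321) = 1/(-172) = -1/172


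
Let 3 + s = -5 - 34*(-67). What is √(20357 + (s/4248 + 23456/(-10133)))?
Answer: √261913811390231585/3587082 ≈ 142.67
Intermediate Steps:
s = 2270 (s = -3 + (-5 - 34*(-67)) = -3 + (-5 + 2278) = -3 + 2273 = 2270)
√(20357 + (s/4248 + 23456/(-10133))) = √(20357 + (2270/4248 + 23456/(-10133))) = √(20357 + (2270*(1/4248) + 23456*(-1/10133))) = √(20357 + (1135/2124 - 23456/10133)) = √(20357 - 38319589/21522492) = √(438095050055/21522492) = √261913811390231585/3587082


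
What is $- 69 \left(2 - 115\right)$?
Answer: $7797$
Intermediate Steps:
$- 69 \left(2 - 115\right) = \left(-69\right) \left(-113\right) = 7797$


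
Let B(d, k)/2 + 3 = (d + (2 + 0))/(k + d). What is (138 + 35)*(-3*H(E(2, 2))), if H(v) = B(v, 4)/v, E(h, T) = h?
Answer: 1211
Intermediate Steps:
B(d, k) = -6 + 2*(2 + d)/(d + k) (B(d, k) = -6 + 2*((d + (2 + 0))/(k + d)) = -6 + 2*((d + 2)/(d + k)) = -6 + 2*((2 + d)/(d + k)) = -6 + 2*(2 + d)/(d + k))
H(v) = 2*(-10 - 2*v)/(v*(4 + v)) (H(v) = (2*(2 - 3*4 - 2*v)/(v + 4))/v = (2*(2 - 12 - 2*v)/(4 + v))/v = (2*(-10 - 2*v)/(4 + v))/v = 2*(-10 - 2*v)/(v*(4 + v)))
(138 + 35)*(-3*H(E(2, 2))) = (138 + 35)*(-12*(-5 - 1*2)/(2*(4 + 2))) = 173*(-12*(-5 - 2)/(2*6)) = 173*(-12*(-7)/(2*6)) = 173*(-3*(-7/3)) = 173*7 = 1211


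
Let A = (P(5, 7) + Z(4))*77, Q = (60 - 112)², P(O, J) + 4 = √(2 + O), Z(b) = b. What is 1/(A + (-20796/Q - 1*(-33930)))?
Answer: 15501681156/525833854978433 - 35187152*√7/525833854978433 ≈ 2.9303e-5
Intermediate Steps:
P(O, J) = -4 + √(2 + O)
Q = 2704 (Q = (-52)² = 2704)
A = 77*√7 (A = ((-4 + √(2 + 5)) + 4)*77 = ((-4 + √7) + 4)*77 = √7*77 = 77*√7 ≈ 203.72)
1/(A + (-20796/Q - 1*(-33930))) = 1/(77*√7 + (-20796/2704 - 1*(-33930))) = 1/(77*√7 + (-20796*1/2704 + 33930)) = 1/(77*√7 + (-5199/676 + 33930)) = 1/(77*√7 + 22931481/676) = 1/(22931481/676 + 77*√7)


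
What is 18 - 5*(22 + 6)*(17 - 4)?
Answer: -1802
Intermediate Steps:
18 - 5*(22 + 6)*(17 - 4) = 18 - 140*13 = 18 - 5*364 = 18 - 1820 = -1802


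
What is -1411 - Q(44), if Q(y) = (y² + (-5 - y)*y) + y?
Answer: -1235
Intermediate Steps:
Q(y) = y + y² + y*(-5 - y) (Q(y) = (y² + y*(-5 - y)) + y = y + y² + y*(-5 - y))
-1411 - Q(44) = -1411 - (-4)*44 = -1411 - 1*(-176) = -1411 + 176 = -1235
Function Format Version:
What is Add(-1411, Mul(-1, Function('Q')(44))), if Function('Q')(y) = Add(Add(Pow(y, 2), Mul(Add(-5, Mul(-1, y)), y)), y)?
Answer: -1235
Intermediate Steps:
Function('Q')(y) = Add(y, Pow(y, 2), Mul(y, Add(-5, Mul(-1, y)))) (Function('Q')(y) = Add(Add(Pow(y, 2), Mul(y, Add(-5, Mul(-1, y)))), y) = Add(y, Pow(y, 2), Mul(y, Add(-5, Mul(-1, y)))))
Add(-1411, Mul(-1, Function('Q')(44))) = Add(-1411, Mul(-1, Mul(-4, 44))) = Add(-1411, Mul(-1, -176)) = Add(-1411, 176) = -1235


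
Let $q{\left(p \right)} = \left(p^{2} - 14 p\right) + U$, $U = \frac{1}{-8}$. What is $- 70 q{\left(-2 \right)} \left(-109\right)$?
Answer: $\frac{972825}{4} \approx 2.4321 \cdot 10^{5}$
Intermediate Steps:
$U = - \frac{1}{8} \approx -0.125$
$q{\left(p \right)} = - \frac{1}{8} + p^{2} - 14 p$ ($q{\left(p \right)} = \left(p^{2} - 14 p\right) - \frac{1}{8} = - \frac{1}{8} + p^{2} - 14 p$)
$- 70 q{\left(-2 \right)} \left(-109\right) = - 70 \left(- \frac{1}{8} + \left(-2\right)^{2} - -28\right) \left(-109\right) = - 70 \left(- \frac{1}{8} + 4 + 28\right) \left(-109\right) = \left(-70\right) \frac{255}{8} \left(-109\right) = \left(- \frac{8925}{4}\right) \left(-109\right) = \frac{972825}{4}$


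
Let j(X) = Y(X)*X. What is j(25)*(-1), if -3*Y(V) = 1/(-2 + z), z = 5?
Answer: 25/9 ≈ 2.7778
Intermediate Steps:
Y(V) = -⅑ (Y(V) = -1/(3*(-2 + 5)) = -⅓/3 = -⅓*⅓ = -⅑)
j(X) = -X/9
j(25)*(-1) = -⅑*25*(-1) = -25/9*(-1) = 25/9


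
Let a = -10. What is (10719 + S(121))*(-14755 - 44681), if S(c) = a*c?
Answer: -565176924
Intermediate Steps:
S(c) = -10*c
(10719 + S(121))*(-14755 - 44681) = (10719 - 10*121)*(-14755 - 44681) = (10719 - 1210)*(-59436) = 9509*(-59436) = -565176924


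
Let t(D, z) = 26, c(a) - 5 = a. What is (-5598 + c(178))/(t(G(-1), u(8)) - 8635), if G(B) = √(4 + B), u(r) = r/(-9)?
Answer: 5415/8609 ≈ 0.62899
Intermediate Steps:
u(r) = -r/9 (u(r) = r*(-⅑) = -r/9)
c(a) = 5 + a
(-5598 + c(178))/(t(G(-1), u(8)) - 8635) = (-5598 + (5 + 178))/(26 - 8635) = (-5598 + 183)/(-8609) = -5415*(-1/8609) = 5415/8609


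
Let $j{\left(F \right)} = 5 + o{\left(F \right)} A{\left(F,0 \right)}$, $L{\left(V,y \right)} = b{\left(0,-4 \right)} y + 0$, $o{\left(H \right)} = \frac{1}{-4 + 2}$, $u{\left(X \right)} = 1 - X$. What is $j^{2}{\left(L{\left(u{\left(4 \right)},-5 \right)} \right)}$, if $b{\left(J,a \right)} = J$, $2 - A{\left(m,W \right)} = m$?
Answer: $16$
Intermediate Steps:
$A{\left(m,W \right)} = 2 - m$
$o{\left(H \right)} = - \frac{1}{2}$ ($o{\left(H \right)} = \frac{1}{-2} = - \frac{1}{2}$)
$L{\left(V,y \right)} = 0$ ($L{\left(V,y \right)} = 0 y + 0 = 0 + 0 = 0$)
$j{\left(F \right)} = 4 + \frac{F}{2}$ ($j{\left(F \right)} = 5 - \frac{2 - F}{2} = 5 + \left(-1 + \frac{F}{2}\right) = 4 + \frac{F}{2}$)
$j^{2}{\left(L{\left(u{\left(4 \right)},-5 \right)} \right)} = \left(4 + \frac{1}{2} \cdot 0\right)^{2} = \left(4 + 0\right)^{2} = 4^{2} = 16$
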